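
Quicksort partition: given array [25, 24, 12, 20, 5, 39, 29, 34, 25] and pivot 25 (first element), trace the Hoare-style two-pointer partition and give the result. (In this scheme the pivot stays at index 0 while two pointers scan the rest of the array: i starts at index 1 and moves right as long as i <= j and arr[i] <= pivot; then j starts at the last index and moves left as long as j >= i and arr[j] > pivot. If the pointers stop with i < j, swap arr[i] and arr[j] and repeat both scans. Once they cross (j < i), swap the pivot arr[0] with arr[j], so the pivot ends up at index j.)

Hoare-style two-pointer partition with pivot = 25:

Initial array: [25, 24, 12, 20, 5, 39, 29, 34, 25]

Pointers start at i = 1, j = 8.
i stops at index 5 (arr[5]=39 > 25), j stops at index 8 (arr[8]=25 <= 25): swap arr[5] and arr[8], array becomes [25, 24, 12, 20, 5, 25, 29, 34, 39]
i ends at 6, j ends at 5: the pointers have crossed (j < i), so scanning stops.

Swap pivot arr[0] with arr[5] to place pivot at position 5: [25, 24, 12, 20, 5, 25, 29, 34, 39]
Pivot position: 5

After partitioning with pivot 25, the array becomes [25, 24, 12, 20, 5, 25, 29, 34, 39]. The pivot is placed at index 5. All elements to the left of the pivot are <= 25, and all elements to the right are > 25.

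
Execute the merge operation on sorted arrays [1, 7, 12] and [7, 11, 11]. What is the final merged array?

Merging process:

Compare 1 vs 7: take 1 from left. Merged: [1]
Compare 7 vs 7: take 7 from left. Merged: [1, 7]
Compare 12 vs 7: take 7 from right. Merged: [1, 7, 7]
Compare 12 vs 11: take 11 from right. Merged: [1, 7, 7, 11]
Compare 12 vs 11: take 11 from right. Merged: [1, 7, 7, 11, 11]
Append remaining from left: [12]. Merged: [1, 7, 7, 11, 11, 12]

Final merged array: [1, 7, 7, 11, 11, 12]
Total comparisons: 5

The merged array is [1, 7, 7, 11, 11, 12], requiring 5 comparisons. The merge step runs in O(n) time where n is the total number of elements.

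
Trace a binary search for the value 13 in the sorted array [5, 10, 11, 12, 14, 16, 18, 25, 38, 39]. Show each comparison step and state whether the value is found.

Binary search for 13 in [5, 10, 11, 12, 14, 16, 18, 25, 38, 39]:

lo=0, hi=9, mid=4, arr[mid]=14 -> 14 > 13, search left half
lo=0, hi=3, mid=1, arr[mid]=10 -> 10 < 13, search right half
lo=2, hi=3, mid=2, arr[mid]=11 -> 11 < 13, search right half
lo=3, hi=3, mid=3, arr[mid]=12 -> 12 < 13, search right half
lo=4 > hi=3, target 13 not found

Binary search determines that 13 is not in the array after 4 comparisons. The search space was exhausted without finding the target.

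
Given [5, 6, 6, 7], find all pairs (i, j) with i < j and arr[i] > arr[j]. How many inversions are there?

Finding inversions in [5, 6, 6, 7]:


Total inversions: 0

The array has 0 inversions. It is already sorted.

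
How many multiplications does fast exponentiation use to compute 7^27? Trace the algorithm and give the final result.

Computing 7^27 by squaring (build up from 7^1; each line after the first costs one multiplication):

7^1 = 7
7^2 = (7^1)^2 = 7^2 = 49
7^3 = 7 * 7^2 = 7 * 49 = 343
7^6 = (7^3)^2 = 343^2 = 117649
7^12 = (7^6)^2 = 117649^2 = 13841287201
7^13 = 7 * 7^12 = 7 * 13841287201 = 96889010407
7^26 = (7^13)^2 = 96889010407^2 = 9387480337647754305649
7^27 = 7 * 7^26 = 7 * 9387480337647754305649 = 65712362363534280139543

Result: 65712362363534280139543
Multiplications needed: 7 (7 lines after 7^1)

7^27 = 65712362363534280139543. Using exponentiation by squaring, this requires 7 multiplications. The key idea: if the exponent is even, square the half-power; if odd, multiply by the base once.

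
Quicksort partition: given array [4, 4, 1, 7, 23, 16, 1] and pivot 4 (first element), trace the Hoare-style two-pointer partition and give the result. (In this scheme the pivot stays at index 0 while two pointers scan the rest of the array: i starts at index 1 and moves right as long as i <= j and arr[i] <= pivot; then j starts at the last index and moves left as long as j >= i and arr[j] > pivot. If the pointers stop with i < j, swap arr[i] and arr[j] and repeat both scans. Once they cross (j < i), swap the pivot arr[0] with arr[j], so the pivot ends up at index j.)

Hoare-style two-pointer partition with pivot = 4:

Initial array: [4, 4, 1, 7, 23, 16, 1]

Pointers start at i = 1, j = 6.
i stops at index 3 (arr[3]=7 > 4), j stops at index 6 (arr[6]=1 <= 4): swap arr[3] and arr[6], array becomes [4, 4, 1, 1, 23, 16, 7]
i ends at 4, j ends at 3: the pointers have crossed (j < i), so scanning stops.

Swap pivot arr[0] with arr[3] to place pivot at position 3: [1, 4, 1, 4, 23, 16, 7]
Pivot position: 3

After partitioning with pivot 4, the array becomes [1, 4, 1, 4, 23, 16, 7]. The pivot is placed at index 3. All elements to the left of the pivot are <= 4, and all elements to the right are > 4.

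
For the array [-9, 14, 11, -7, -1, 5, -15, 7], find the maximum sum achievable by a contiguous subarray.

Using Kadane's algorithm on [-9, 14, 11, -7, -1, 5, -15, 7]:

Scanning through the array:
Position 1 (value 14): max_ending_here = 14, max_so_far = 14
Position 2 (value 11): max_ending_here = 25, max_so_far = 25
Position 3 (value -7): max_ending_here = 18, max_so_far = 25
Position 4 (value -1): max_ending_here = 17, max_so_far = 25
Position 5 (value 5): max_ending_here = 22, max_so_far = 25
Position 6 (value -15): max_ending_here = 7, max_so_far = 25
Position 7 (value 7): max_ending_here = 14, max_so_far = 25

Maximum subarray: [14, 11]
Maximum sum: 25

The maximum subarray is [14, 11] with sum 25. This subarray runs from index 1 to index 2.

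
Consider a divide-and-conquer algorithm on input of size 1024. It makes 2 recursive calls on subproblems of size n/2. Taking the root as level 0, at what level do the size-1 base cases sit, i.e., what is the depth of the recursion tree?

For divide and conquer with division factor 2:

Problem sizes at each level:
Level 0: 1024
Level 1: 512
Level 2: 256
Level 3: 128
Level 4: 64
Level 5: 32
Level 6: 16
Level 7: 8
Level 8: 4
Level 9: 2
Level 10: 1

The root is level 0 and the size-1 base case is level 10 (the tree spans levels 0 through 10, i.e. 11 levels counting the root), so the depth is the number of divisions: log_2(1024) = 10

The recursion tree depth is log_2(1024) = 10. At each level, the problem size is divided by 2, so it takes 10 divisions to reduce to a base case of size 1. The algorithm makes 2 recursive calls at each level.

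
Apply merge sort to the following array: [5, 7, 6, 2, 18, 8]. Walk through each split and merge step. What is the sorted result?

Merge sort trace:

Split: [5, 7, 6, 2, 18, 8] -> [5, 7, 6] and [2, 18, 8]
  Split: [5, 7, 6] -> [5] and [7, 6]
    Split: [7, 6] -> [7] and [6]
    Merge: [7] + [6] -> [6, 7]
  Merge: [5] + [6, 7] -> [5, 6, 7]
  Split: [2, 18, 8] -> [2] and [18, 8]
    Split: [18, 8] -> [18] and [8]
    Merge: [18] + [8] -> [8, 18]
  Merge: [2] + [8, 18] -> [2, 8, 18]
Merge: [5, 6, 7] + [2, 8, 18] -> [2, 5, 6, 7, 8, 18]

Final sorted array: [2, 5, 6, 7, 8, 18]

The merge sort proceeds by recursively splitting the array and merging sorted halves.
After all merges, the sorted array is [2, 5, 6, 7, 8, 18].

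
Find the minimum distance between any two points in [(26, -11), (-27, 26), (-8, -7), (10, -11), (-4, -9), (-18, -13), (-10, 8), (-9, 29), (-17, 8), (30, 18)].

Computing all pairwise distances among 10 points:

d((26, -11), (-27, 26)) = 64.6375
d((26, -11), (-8, -7)) = 34.2345
d((26, -11), (10, -11)) = 16.0
d((26, -11), (-4, -9)) = 30.0666
d((26, -11), (-18, -13)) = 44.0454
d((26, -11), (-10, 8)) = 40.7063
d((26, -11), (-9, 29)) = 53.1507
d((26, -11), (-17, 8)) = 47.0106
d((26, -11), (30, 18)) = 29.2746
d((-27, 26), (-8, -7)) = 38.0789
d((-27, 26), (10, -11)) = 52.3259
d((-27, 26), (-4, -9)) = 41.8808
d((-27, 26), (-18, -13)) = 40.025
d((-27, 26), (-10, 8)) = 24.7588
d((-27, 26), (-9, 29)) = 18.2483
d((-27, 26), (-17, 8)) = 20.5913
d((-27, 26), (30, 18)) = 57.5587
d((-8, -7), (10, -11)) = 18.4391
d((-8, -7), (-4, -9)) = 4.4721 <-- minimum
d((-8, -7), (-18, -13)) = 11.6619
d((-8, -7), (-10, 8)) = 15.1327
d((-8, -7), (-9, 29)) = 36.0139
d((-8, -7), (-17, 8)) = 17.4929
d((-8, -7), (30, 18)) = 45.4863
d((10, -11), (-4, -9)) = 14.1421
d((10, -11), (-18, -13)) = 28.0713
d((10, -11), (-10, 8)) = 27.5862
d((10, -11), (-9, 29)) = 44.2832
d((10, -11), (-17, 8)) = 33.0151
d((10, -11), (30, 18)) = 35.2278
d((-4, -9), (-18, -13)) = 14.5602
d((-4, -9), (-10, 8)) = 18.0278
d((-4, -9), (-9, 29)) = 38.3275
d((-4, -9), (-17, 8)) = 21.4009
d((-4, -9), (30, 18)) = 43.4166
d((-18, -13), (-10, 8)) = 22.4722
d((-18, -13), (-9, 29)) = 42.9535
d((-18, -13), (-17, 8)) = 21.0238
d((-18, -13), (30, 18)) = 57.1402
d((-10, 8), (-9, 29)) = 21.0238
d((-10, 8), (-17, 8)) = 7.0
d((-10, 8), (30, 18)) = 41.2311
d((-9, 29), (-17, 8)) = 22.4722
d((-9, 29), (30, 18)) = 40.5216
d((-17, 8), (30, 18)) = 48.0521

Closest pair: (-8, -7) and (-4, -9) with distance 4.4721

The closest pair is (-8, -7) and (-4, -9) with Euclidean distance 4.4721. For 10 points, brute-force pairwise comparison is shown above. For large n, the divide-and-conquer algorithm (sort by x, recurse on halves, check the dividing strip) achieves O(n log n).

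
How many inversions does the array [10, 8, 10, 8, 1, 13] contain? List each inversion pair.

Finding inversions in [10, 8, 10, 8, 1, 13]:

(0, 1): arr[0]=10 > arr[1]=8
(0, 3): arr[0]=10 > arr[3]=8
(0, 4): arr[0]=10 > arr[4]=1
(1, 4): arr[1]=8 > arr[4]=1
(2, 3): arr[2]=10 > arr[3]=8
(2, 4): arr[2]=10 > arr[4]=1
(3, 4): arr[3]=8 > arr[4]=1

Total inversions: 7

The array has 7 inversion(s): (0,1), (0,3), (0,4), (1,4), (2,3), (2,4), (3,4). Each pair (i,j) satisfies i < j and arr[i] > arr[j].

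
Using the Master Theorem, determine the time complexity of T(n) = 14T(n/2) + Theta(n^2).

Master Theorem for T(n) = 14T(n/2) + O(n^2):

a = 14, b = 2, c = 2
log_b(a) = log_2(14) = 3.8074

Case 1: c = 2 < log_2(14) = 3.8074
T(n) = O(n^(log_2 14))

For T(n) = 14T(n/2) + O(n^2): log_2(14) = 3.8074. This is Case 1 of the Master Theorem (c < log_b(a), work dominated by leaves), giving O(n^(log_2 14)).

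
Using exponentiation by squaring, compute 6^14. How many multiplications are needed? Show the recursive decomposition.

Computing 6^14 by squaring (build up from 6^1; each line after the first costs one multiplication):

6^1 = 6
6^2 = (6^1)^2 = 6^2 = 36
6^3 = 6 * 6^2 = 6 * 36 = 216
6^6 = (6^3)^2 = 216^2 = 46656
6^7 = 6 * 6^6 = 6 * 46656 = 279936
6^14 = (6^7)^2 = 279936^2 = 78364164096

Result: 78364164096
Multiplications needed: 5 (5 lines after 6^1)

6^14 = 78364164096. Using exponentiation by squaring, this requires 5 multiplications. The key idea: if the exponent is even, square the half-power; if odd, multiply by the base once.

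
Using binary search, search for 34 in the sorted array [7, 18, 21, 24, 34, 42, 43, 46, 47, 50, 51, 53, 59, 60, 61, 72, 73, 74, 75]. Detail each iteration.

Binary search for 34 in [7, 18, 21, 24, 34, 42, 43, 46, 47, 50, 51, 53, 59, 60, 61, 72, 73, 74, 75]:

lo=0, hi=18, mid=9, arr[mid]=50 -> 50 > 34, search left half
lo=0, hi=8, mid=4, arr[mid]=34 -> Found target at index 4!

Binary search finds 34 at index 4 after 2 comparisons. The search repeatedly halves the search space by comparing with the middle element.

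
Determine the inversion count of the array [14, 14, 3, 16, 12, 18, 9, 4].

Finding inversions in [14, 14, 3, 16, 12, 18, 9, 4]:

(0, 2): arr[0]=14 > arr[2]=3
(0, 4): arr[0]=14 > arr[4]=12
(0, 6): arr[0]=14 > arr[6]=9
(0, 7): arr[0]=14 > arr[7]=4
(1, 2): arr[1]=14 > arr[2]=3
(1, 4): arr[1]=14 > arr[4]=12
(1, 6): arr[1]=14 > arr[6]=9
(1, 7): arr[1]=14 > arr[7]=4
(3, 4): arr[3]=16 > arr[4]=12
(3, 6): arr[3]=16 > arr[6]=9
(3, 7): arr[3]=16 > arr[7]=4
(4, 6): arr[4]=12 > arr[6]=9
(4, 7): arr[4]=12 > arr[7]=4
(5, 6): arr[5]=18 > arr[6]=9
(5, 7): arr[5]=18 > arr[7]=4
(6, 7): arr[6]=9 > arr[7]=4

Total inversions: 16

The array has 16 inversion(s): (0,2), (0,4), (0,6), (0,7), (1,2), (1,4), (1,6), (1,7), (3,4), (3,6), (3,7), (4,6), (4,7), (5,6), (5,7), (6,7). Each pair (i,j) satisfies i < j and arr[i] > arr[j].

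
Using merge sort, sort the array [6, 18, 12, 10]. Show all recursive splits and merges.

Merge sort trace:

Split: [6, 18, 12, 10] -> [6, 18] and [12, 10]
  Split: [6, 18] -> [6] and [18]
  Merge: [6] + [18] -> [6, 18]
  Split: [12, 10] -> [12] and [10]
  Merge: [12] + [10] -> [10, 12]
Merge: [6, 18] + [10, 12] -> [6, 10, 12, 18]

Final sorted array: [6, 10, 12, 18]

The merge sort proceeds by recursively splitting the array and merging sorted halves.
After all merges, the sorted array is [6, 10, 12, 18].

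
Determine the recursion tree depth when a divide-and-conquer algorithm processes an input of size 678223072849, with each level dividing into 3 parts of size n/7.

For divide and conquer with division factor 7:

Problem sizes at each level:
Level 0: 678223072849
Level 1: 96889010407
Level 2: 13841287201
Level 3: 1977326743
Level 4: 282475249
Level 5: 40353607
Level 6: 5764801
Level 7: 823543
Level 8: 117649
Level 9: 16807
Level 10: 2401
Level 11: 343
Level 12: 49
Level 13: 7
Level 14: 1

The root is level 0 and the size-1 base case is level 14 (the tree spans levels 0 through 14, i.e. 15 levels counting the root), so the depth is the number of divisions: log_7(678223072849) = 14

The recursion tree depth is log_7(678223072849) = 14. At each level, the problem size is divided by 7, so it takes 14 divisions to reduce to a base case of size 1. The algorithm makes 3 recursive calls at each level.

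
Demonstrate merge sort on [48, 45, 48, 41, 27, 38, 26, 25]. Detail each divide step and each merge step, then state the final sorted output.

Merge sort trace:

Split: [48, 45, 48, 41, 27, 38, 26, 25] -> [48, 45, 48, 41] and [27, 38, 26, 25]
  Split: [48, 45, 48, 41] -> [48, 45] and [48, 41]
    Split: [48, 45] -> [48] and [45]
    Merge: [48] + [45] -> [45, 48]
    Split: [48, 41] -> [48] and [41]
    Merge: [48] + [41] -> [41, 48]
  Merge: [45, 48] + [41, 48] -> [41, 45, 48, 48]
  Split: [27, 38, 26, 25] -> [27, 38] and [26, 25]
    Split: [27, 38] -> [27] and [38]
    Merge: [27] + [38] -> [27, 38]
    Split: [26, 25] -> [26] and [25]
    Merge: [26] + [25] -> [25, 26]
  Merge: [27, 38] + [25, 26] -> [25, 26, 27, 38]
Merge: [41, 45, 48, 48] + [25, 26, 27, 38] -> [25, 26, 27, 38, 41, 45, 48, 48]

Final sorted array: [25, 26, 27, 38, 41, 45, 48, 48]

The merge sort proceeds by recursively splitting the array and merging sorted halves.
After all merges, the sorted array is [25, 26, 27, 38, 41, 45, 48, 48].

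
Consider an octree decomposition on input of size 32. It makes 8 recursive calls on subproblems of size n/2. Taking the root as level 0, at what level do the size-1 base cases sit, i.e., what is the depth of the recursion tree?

For divide and conquer with division factor 2:

Problem sizes at each level:
Level 0: 32
Level 1: 16
Level 2: 8
Level 3: 4
Level 4: 2
Level 5: 1

The root is level 0 and the size-1 base case is level 5 (the tree spans levels 0 through 5, i.e. 6 levels counting the root), so the depth is the number of divisions: log_2(32) = 5

The recursion tree depth is log_2(32) = 5. At each level, the problem size is divided by 2, so it takes 5 divisions to reduce to a base case of size 1. The algorithm makes 8 recursive calls at each level.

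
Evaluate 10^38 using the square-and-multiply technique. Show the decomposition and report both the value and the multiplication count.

Computing 10^38 by squaring (build up from 10^1; each line after the first costs one multiplication):

10^1 = 10
10^2 = (10^1)^2 = 10^2 = 100
10^4 = (10^2)^2 = 100^2 = 10000
10^8 = (10^4)^2 = 10000^2 = 100000000
10^9 = 10 * 10^8 = 10 * 100000000 = 1000000000
10^18 = (10^9)^2 = 1000000000^2 = 1000000000000000000
10^19 = 10 * 10^18 = 10 * 1000000000000000000 = 10000000000000000000
10^38 = (10^19)^2 = 10000000000000000000^2 = 100000000000000000000000000000000000000

Result: 100000000000000000000000000000000000000
Multiplications needed: 7 (7 lines after 10^1)

10^38 = 100000000000000000000000000000000000000. Using exponentiation by squaring, this requires 7 multiplications. The key idea: if the exponent is even, square the half-power; if odd, multiply by the base once.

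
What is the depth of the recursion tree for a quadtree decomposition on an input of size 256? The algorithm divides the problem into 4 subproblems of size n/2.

For divide and conquer with division factor 2:

Problem sizes at each level:
Level 0: 256
Level 1: 128
Level 2: 64
Level 3: 32
Level 4: 16
Level 5: 8
Level 6: 4
Level 7: 2
Level 8: 1

The root is level 0 and the size-1 base case is level 8 (the tree spans levels 0 through 8, i.e. 9 levels counting the root), so the depth is the number of divisions: log_2(256) = 8

The recursion tree depth is log_2(256) = 8. At each level, the problem size is divided by 2, so it takes 8 divisions to reduce to a base case of size 1. The algorithm makes 4 recursive calls at each level.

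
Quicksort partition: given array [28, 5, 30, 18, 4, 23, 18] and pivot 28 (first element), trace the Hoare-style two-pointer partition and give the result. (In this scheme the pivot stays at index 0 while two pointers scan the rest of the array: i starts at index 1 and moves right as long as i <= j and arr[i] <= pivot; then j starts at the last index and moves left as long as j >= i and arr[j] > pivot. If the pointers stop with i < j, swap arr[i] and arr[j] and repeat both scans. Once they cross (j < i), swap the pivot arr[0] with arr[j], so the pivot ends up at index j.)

Hoare-style two-pointer partition with pivot = 28:

Initial array: [28, 5, 30, 18, 4, 23, 18]

Pointers start at i = 1, j = 6.
i stops at index 2 (arr[2]=30 > 28), j stops at index 6 (arr[6]=18 <= 28): swap arr[2] and arr[6], array becomes [28, 5, 18, 18, 4, 23, 30]
i ends at 6, j ends at 5: the pointers have crossed (j < i), so scanning stops.

Swap pivot arr[0] with arr[5] to place pivot at position 5: [23, 5, 18, 18, 4, 28, 30]
Pivot position: 5

After partitioning with pivot 28, the array becomes [23, 5, 18, 18, 4, 28, 30]. The pivot is placed at index 5. All elements to the left of the pivot are <= 28, and all elements to the right are > 28.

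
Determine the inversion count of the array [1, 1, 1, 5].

Finding inversions in [1, 1, 1, 5]:


Total inversions: 0

The array has 0 inversions. It is already sorted.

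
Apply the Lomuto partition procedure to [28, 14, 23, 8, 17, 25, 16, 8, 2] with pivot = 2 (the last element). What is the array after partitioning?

Lomuto partition with pivot = 2:

Initial array: [28, 14, 23, 8, 17, 25, 16, 8, 2]

arr[0]=28 > 2: no swap
arr[1]=14 > 2: no swap
arr[2]=23 > 2: no swap
arr[3]=8 > 2: no swap
arr[4]=17 > 2: no swap
arr[5]=25 > 2: no swap
arr[6]=16 > 2: no swap
arr[7]=8 > 2: no swap

Place pivot at position 0: [2, 14, 23, 8, 17, 25, 16, 8, 28]
Pivot position: 0

After partitioning with pivot 2, the array becomes [2, 14, 23, 8, 17, 25, 16, 8, 28]. The pivot is placed at index 0. All elements to the left of the pivot are <= 2, and all elements to the right are > 2.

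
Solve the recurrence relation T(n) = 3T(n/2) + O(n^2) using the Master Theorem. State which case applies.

Master Theorem for T(n) = 3T(n/2) + O(n^2):

a = 3, b = 2, c = 2
log_b(a) = log_2(3) = 1.5850

Case 3: c = 2 > log_2(3) = 1.5850
T(n) = O(n^2) = O(n^2)

For T(n) = 3T(n/2) + O(n^2): log_2(3) = 1.5850. This is Case 3 of the Master Theorem (c > log_b(a), work dominated by root), giving O(n^2).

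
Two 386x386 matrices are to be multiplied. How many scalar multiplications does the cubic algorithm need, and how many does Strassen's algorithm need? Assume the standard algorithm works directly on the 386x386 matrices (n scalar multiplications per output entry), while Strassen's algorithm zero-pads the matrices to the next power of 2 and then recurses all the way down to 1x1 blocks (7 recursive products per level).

Matrix multiplication for 386x386 matrices:

Strassen's algorithm requires power-of-2 dimensions. Pad 386x386 to 512x512 (next power of 2).

Standard algorithm: 386^3 = 57512456 multiplications
Strassen's algorithm: 7^(log2(512)) = 7^9 = 40353607 multiplications
Savings: 57512456 - 40353607 = 17158849 multiplications

Standard: 57512456 multiplications (386^3). Strassen: 40353607 multiplications (7^9, after padding to 512x512). Strassen reduces 8 recursive multiplications to 7 at each level.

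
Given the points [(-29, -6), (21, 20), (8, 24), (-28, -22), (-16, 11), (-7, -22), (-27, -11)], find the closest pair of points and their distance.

Computing all pairwise distances among 7 points:

d((-29, -6), (21, 20)) = 56.356
d((-29, -6), (8, 24)) = 47.634
d((-29, -6), (-28, -22)) = 16.0312
d((-29, -6), (-16, 11)) = 21.4009
d((-29, -6), (-7, -22)) = 27.2029
d((-29, -6), (-27, -11)) = 5.3852 <-- minimum
d((21, 20), (8, 24)) = 13.6015
d((21, 20), (-28, -22)) = 64.5368
d((21, 20), (-16, 11)) = 38.0789
d((21, 20), (-7, -22)) = 50.4777
d((21, 20), (-27, -11)) = 57.1402
d((8, 24), (-28, -22)) = 58.4123
d((8, 24), (-16, 11)) = 27.2947
d((8, 24), (-7, -22)) = 48.3839
d((8, 24), (-27, -11)) = 49.4975
d((-28, -22), (-16, 11)) = 35.1141
d((-28, -22), (-7, -22)) = 21.0
d((-28, -22), (-27, -11)) = 11.0454
d((-16, 11), (-7, -22)) = 34.2053
d((-16, 11), (-27, -11)) = 24.5967
d((-7, -22), (-27, -11)) = 22.8254

Closest pair: (-29, -6) and (-27, -11) with distance 5.3852

The closest pair is (-29, -6) and (-27, -11) with Euclidean distance 5.3852. For 7 points, brute-force pairwise comparison is shown above. For large n, the divide-and-conquer algorithm (sort by x, recurse on halves, check the dividing strip) achieves O(n log n).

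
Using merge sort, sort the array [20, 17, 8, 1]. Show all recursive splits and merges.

Merge sort trace:

Split: [20, 17, 8, 1] -> [20, 17] and [8, 1]
  Split: [20, 17] -> [20] and [17]
  Merge: [20] + [17] -> [17, 20]
  Split: [8, 1] -> [8] and [1]
  Merge: [8] + [1] -> [1, 8]
Merge: [17, 20] + [1, 8] -> [1, 8, 17, 20]

Final sorted array: [1, 8, 17, 20]

The merge sort proceeds by recursively splitting the array and merging sorted halves.
After all merges, the sorted array is [1, 8, 17, 20].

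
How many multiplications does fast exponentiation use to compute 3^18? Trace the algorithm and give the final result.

Computing 3^18 by squaring (build up from 3^1; each line after the first costs one multiplication):

3^1 = 3
3^2 = (3^1)^2 = 3^2 = 9
3^4 = (3^2)^2 = 9^2 = 81
3^8 = (3^4)^2 = 81^2 = 6561
3^9 = 3 * 3^8 = 3 * 6561 = 19683
3^18 = (3^9)^2 = 19683^2 = 387420489

Result: 387420489
Multiplications needed: 5 (5 lines after 3^1)

3^18 = 387420489. Using exponentiation by squaring, this requires 5 multiplications. The key idea: if the exponent is even, square the half-power; if odd, multiply by the base once.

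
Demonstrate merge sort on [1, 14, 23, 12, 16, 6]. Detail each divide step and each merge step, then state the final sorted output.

Merge sort trace:

Split: [1, 14, 23, 12, 16, 6] -> [1, 14, 23] and [12, 16, 6]
  Split: [1, 14, 23] -> [1] and [14, 23]
    Split: [14, 23] -> [14] and [23]
    Merge: [14] + [23] -> [14, 23]
  Merge: [1] + [14, 23] -> [1, 14, 23]
  Split: [12, 16, 6] -> [12] and [16, 6]
    Split: [16, 6] -> [16] and [6]
    Merge: [16] + [6] -> [6, 16]
  Merge: [12] + [6, 16] -> [6, 12, 16]
Merge: [1, 14, 23] + [6, 12, 16] -> [1, 6, 12, 14, 16, 23]

Final sorted array: [1, 6, 12, 14, 16, 23]

The merge sort proceeds by recursively splitting the array and merging sorted halves.
After all merges, the sorted array is [1, 6, 12, 14, 16, 23].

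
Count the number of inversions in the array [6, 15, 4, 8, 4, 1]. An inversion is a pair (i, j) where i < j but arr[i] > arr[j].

Finding inversions in [6, 15, 4, 8, 4, 1]:

(0, 2): arr[0]=6 > arr[2]=4
(0, 4): arr[0]=6 > arr[4]=4
(0, 5): arr[0]=6 > arr[5]=1
(1, 2): arr[1]=15 > arr[2]=4
(1, 3): arr[1]=15 > arr[3]=8
(1, 4): arr[1]=15 > arr[4]=4
(1, 5): arr[1]=15 > arr[5]=1
(2, 5): arr[2]=4 > arr[5]=1
(3, 4): arr[3]=8 > arr[4]=4
(3, 5): arr[3]=8 > arr[5]=1
(4, 5): arr[4]=4 > arr[5]=1

Total inversions: 11

The array has 11 inversion(s): (0,2), (0,4), (0,5), (1,2), (1,3), (1,4), (1,5), (2,5), (3,4), (3,5), (4,5). Each pair (i,j) satisfies i < j and arr[i] > arr[j].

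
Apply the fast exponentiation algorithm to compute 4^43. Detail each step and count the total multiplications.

Computing 4^43 by squaring (build up from 4^1; each line after the first costs one multiplication):

4^1 = 4
4^2 = (4^1)^2 = 4^2 = 16
4^4 = (4^2)^2 = 16^2 = 256
4^5 = 4 * 4^4 = 4 * 256 = 1024
4^10 = (4^5)^2 = 1024^2 = 1048576
4^20 = (4^10)^2 = 1048576^2 = 1099511627776
4^21 = 4 * 4^20 = 4 * 1099511627776 = 4398046511104
4^42 = (4^21)^2 = 4398046511104^2 = 19342813113834066795298816
4^43 = 4 * 4^42 = 4 * 19342813113834066795298816 = 77371252455336267181195264

Result: 77371252455336267181195264
Multiplications needed: 8 (8 lines after 4^1)

4^43 = 77371252455336267181195264. Using exponentiation by squaring, this requires 8 multiplications. The key idea: if the exponent is even, square the half-power; if odd, multiply by the base once.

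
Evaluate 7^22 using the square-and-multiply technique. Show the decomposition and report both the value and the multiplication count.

Computing 7^22 by squaring (build up from 7^1; each line after the first costs one multiplication):

7^1 = 7
7^2 = (7^1)^2 = 7^2 = 49
7^4 = (7^2)^2 = 49^2 = 2401
7^5 = 7 * 7^4 = 7 * 2401 = 16807
7^10 = (7^5)^2 = 16807^2 = 282475249
7^11 = 7 * 7^10 = 7 * 282475249 = 1977326743
7^22 = (7^11)^2 = 1977326743^2 = 3909821048582988049

Result: 3909821048582988049
Multiplications needed: 6 (6 lines after 7^1)

7^22 = 3909821048582988049. Using exponentiation by squaring, this requires 6 multiplications. The key idea: if the exponent is even, square the half-power; if odd, multiply by the base once.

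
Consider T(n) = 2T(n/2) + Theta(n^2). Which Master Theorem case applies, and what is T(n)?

Master Theorem for T(n) = 2T(n/2) + O(n^2):

a = 2, b = 2, c = 2
log_b(a) = log_2(2) = 1.0000

Case 3: c = 2 > log_2(2) = 1.0000
T(n) = O(n^2) = O(n^2)

For T(n) = 2T(n/2) + O(n^2): log_2(2) = 1.0000. This is Case 3 of the Master Theorem (c > log_b(a), work dominated by root), giving O(n^2).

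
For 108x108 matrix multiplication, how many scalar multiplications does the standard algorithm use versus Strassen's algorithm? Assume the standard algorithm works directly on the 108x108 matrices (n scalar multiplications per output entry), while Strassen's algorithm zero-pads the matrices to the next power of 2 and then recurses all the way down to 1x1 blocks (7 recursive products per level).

Matrix multiplication for 108x108 matrices:

Strassen's algorithm requires power-of-2 dimensions. Pad 108x108 to 128x128 (next power of 2).

Standard algorithm: 108^3 = 1259712 multiplications
Strassen's algorithm: 7^(log2(128)) = 7^7 = 823543 multiplications
Savings: 1259712 - 823543 = 436169 multiplications

Standard: 1259712 multiplications (108^3). Strassen: 823543 multiplications (7^7, after padding to 128x128). Strassen reduces 8 recursive multiplications to 7 at each level.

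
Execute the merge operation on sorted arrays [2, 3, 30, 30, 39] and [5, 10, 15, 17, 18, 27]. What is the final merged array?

Merging process:

Compare 2 vs 5: take 2 from left. Merged: [2]
Compare 3 vs 5: take 3 from left. Merged: [2, 3]
Compare 30 vs 5: take 5 from right. Merged: [2, 3, 5]
Compare 30 vs 10: take 10 from right. Merged: [2, 3, 5, 10]
Compare 30 vs 15: take 15 from right. Merged: [2, 3, 5, 10, 15]
Compare 30 vs 17: take 17 from right. Merged: [2, 3, 5, 10, 15, 17]
Compare 30 vs 18: take 18 from right. Merged: [2, 3, 5, 10, 15, 17, 18]
Compare 30 vs 27: take 27 from right. Merged: [2, 3, 5, 10, 15, 17, 18, 27]
Append remaining from left: [30, 30, 39]. Merged: [2, 3, 5, 10, 15, 17, 18, 27, 30, 30, 39]

Final merged array: [2, 3, 5, 10, 15, 17, 18, 27, 30, 30, 39]
Total comparisons: 8

The merged array is [2, 3, 5, 10, 15, 17, 18, 27, 30, 30, 39], requiring 8 comparisons. The merge step runs in O(n) time where n is the total number of elements.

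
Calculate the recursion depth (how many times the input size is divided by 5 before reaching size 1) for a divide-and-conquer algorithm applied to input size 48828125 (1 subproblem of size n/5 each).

For divide and conquer with division factor 5:

Problem sizes at each level:
Level 0: 48828125
Level 1: 9765625
Level 2: 1953125
Level 3: 390625
Level 4: 78125
Level 5: 15625
Level 6: 3125
Level 7: 625
Level 8: 125
Level 9: 25
Level 10: 5
Level 11: 1

The root is level 0 and the size-1 base case is level 11 (the tree spans levels 0 through 11, i.e. 12 levels counting the root), so the depth is the number of divisions: log_5(48828125) = 11

The recursion tree depth is log_5(48828125) = 11. At each level, the problem size is divided by 5, so it takes 11 divisions to reduce to a base case of size 1. The algorithm makes 1 recursive call at each level.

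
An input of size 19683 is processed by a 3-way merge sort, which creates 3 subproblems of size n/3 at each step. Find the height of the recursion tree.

For divide and conquer with division factor 3:

Problem sizes at each level:
Level 0: 19683
Level 1: 6561
Level 2: 2187
Level 3: 729
Level 4: 243
Level 5: 81
Level 6: 27
Level 7: 9
Level 8: 3
Level 9: 1

The root is level 0 and the size-1 base case is level 9 (the tree spans levels 0 through 9, i.e. 10 levels counting the root), so the depth is the number of divisions: log_3(19683) = 9

The recursion tree depth is log_3(19683) = 9. At each level, the problem size is divided by 3, so it takes 9 divisions to reduce to a base case of size 1. The algorithm makes 3 recursive calls at each level.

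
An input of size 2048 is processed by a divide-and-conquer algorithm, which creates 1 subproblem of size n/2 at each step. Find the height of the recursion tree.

For divide and conquer with division factor 2:

Problem sizes at each level:
Level 0: 2048
Level 1: 1024
Level 2: 512
Level 3: 256
Level 4: 128
Level 5: 64
Level 6: 32
Level 7: 16
Level 8: 8
Level 9: 4
Level 10: 2
Level 11: 1

The root is level 0 and the size-1 base case is level 11 (the tree spans levels 0 through 11, i.e. 12 levels counting the root), so the depth is the number of divisions: log_2(2048) = 11

The recursion tree depth is log_2(2048) = 11. At each level, the problem size is divided by 2, so it takes 11 divisions to reduce to a base case of size 1. The algorithm makes 1 recursive call at each level.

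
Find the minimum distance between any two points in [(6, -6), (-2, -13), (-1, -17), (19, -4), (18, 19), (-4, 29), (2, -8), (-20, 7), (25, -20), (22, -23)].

Computing all pairwise distances among 10 points:

d((6, -6), (-2, -13)) = 10.6301
d((6, -6), (-1, -17)) = 13.0384
d((6, -6), (19, -4)) = 13.1529
d((6, -6), (18, 19)) = 27.7308
d((6, -6), (-4, 29)) = 36.4005
d((6, -6), (2, -8)) = 4.4721
d((6, -6), (-20, 7)) = 29.0689
d((6, -6), (25, -20)) = 23.6008
d((6, -6), (22, -23)) = 23.3452
d((-2, -13), (-1, -17)) = 4.1231 <-- minimum
d((-2, -13), (19, -4)) = 22.8473
d((-2, -13), (18, 19)) = 37.7359
d((-2, -13), (-4, 29)) = 42.0476
d((-2, -13), (2, -8)) = 6.4031
d((-2, -13), (-20, 7)) = 26.9072
d((-2, -13), (25, -20)) = 27.8927
d((-2, -13), (22, -23)) = 26.0
d((-1, -17), (19, -4)) = 23.8537
d((-1, -17), (18, 19)) = 40.7063
d((-1, -17), (-4, 29)) = 46.0977
d((-1, -17), (2, -8)) = 9.4868
d((-1, -17), (-20, 7)) = 30.6105
d((-1, -17), (25, -20)) = 26.1725
d((-1, -17), (22, -23)) = 23.7697
d((19, -4), (18, 19)) = 23.0217
d((19, -4), (-4, 29)) = 40.2244
d((19, -4), (2, -8)) = 17.4642
d((19, -4), (-20, 7)) = 40.5216
d((19, -4), (25, -20)) = 17.088
d((19, -4), (22, -23)) = 19.2354
d((18, 19), (-4, 29)) = 24.1661
d((18, 19), (2, -8)) = 31.3847
d((18, 19), (-20, 7)) = 39.8497
d((18, 19), (25, -20)) = 39.6232
d((18, 19), (22, -23)) = 42.19
d((-4, 29), (2, -8)) = 37.4833
d((-4, 29), (-20, 7)) = 27.2029
d((-4, 29), (25, -20)) = 56.9386
d((-4, 29), (22, -23)) = 58.1378
d((2, -8), (-20, 7)) = 26.6271
d((2, -8), (25, -20)) = 25.9422
d((2, -8), (22, -23)) = 25.0
d((-20, 7), (25, -20)) = 52.4786
d((-20, 7), (22, -23)) = 51.614
d((25, -20), (22, -23)) = 4.2426

Closest pair: (-2, -13) and (-1, -17) with distance 4.1231

The closest pair is (-2, -13) and (-1, -17) with Euclidean distance 4.1231. For 10 points, brute-force pairwise comparison is shown above. For large n, the divide-and-conquer algorithm (sort by x, recurse on halves, check the dividing strip) achieves O(n log n).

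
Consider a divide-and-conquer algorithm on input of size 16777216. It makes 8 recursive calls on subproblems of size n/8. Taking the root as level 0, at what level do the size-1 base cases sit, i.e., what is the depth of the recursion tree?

For divide and conquer with division factor 8:

Problem sizes at each level:
Level 0: 16777216
Level 1: 2097152
Level 2: 262144
Level 3: 32768
Level 4: 4096
Level 5: 512
Level 6: 64
Level 7: 8
Level 8: 1

The root is level 0 and the size-1 base case is level 8 (the tree spans levels 0 through 8, i.e. 9 levels counting the root), so the depth is the number of divisions: log_8(16777216) = 8

The recursion tree depth is log_8(16777216) = 8. At each level, the problem size is divided by 8, so it takes 8 divisions to reduce to a base case of size 1. The algorithm makes 8 recursive calls at each level.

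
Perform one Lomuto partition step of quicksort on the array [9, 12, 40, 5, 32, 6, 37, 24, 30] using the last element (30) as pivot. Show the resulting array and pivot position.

Lomuto partition with pivot = 30:

Initial array: [9, 12, 40, 5, 32, 6, 37, 24, 30]

arr[0]=9 <= 30: swap with position 0, array becomes [9, 12, 40, 5, 32, 6, 37, 24, 30]
arr[1]=12 <= 30: swap with position 1, array becomes [9, 12, 40, 5, 32, 6, 37, 24, 30]
arr[2]=40 > 30: no swap
arr[3]=5 <= 30: swap with position 2, array becomes [9, 12, 5, 40, 32, 6, 37, 24, 30]
arr[4]=32 > 30: no swap
arr[5]=6 <= 30: swap with position 3, array becomes [9, 12, 5, 6, 32, 40, 37, 24, 30]
arr[6]=37 > 30: no swap
arr[7]=24 <= 30: swap with position 4, array becomes [9, 12, 5, 6, 24, 40, 37, 32, 30]

Place pivot at position 5: [9, 12, 5, 6, 24, 30, 37, 32, 40]
Pivot position: 5

After partitioning with pivot 30, the array becomes [9, 12, 5, 6, 24, 30, 37, 32, 40]. The pivot is placed at index 5. All elements to the left of the pivot are <= 30, and all elements to the right are > 30.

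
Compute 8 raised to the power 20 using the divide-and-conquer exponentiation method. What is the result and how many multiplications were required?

Computing 8^20 by squaring (build up from 8^1; each line after the first costs one multiplication):

8^1 = 8
8^2 = (8^1)^2 = 8^2 = 64
8^4 = (8^2)^2 = 64^2 = 4096
8^5 = 8 * 8^4 = 8 * 4096 = 32768
8^10 = (8^5)^2 = 32768^2 = 1073741824
8^20 = (8^10)^2 = 1073741824^2 = 1152921504606846976

Result: 1152921504606846976
Multiplications needed: 5 (5 lines after 8^1)

8^20 = 1152921504606846976. Using exponentiation by squaring, this requires 5 multiplications. The key idea: if the exponent is even, square the half-power; if odd, multiply by the base once.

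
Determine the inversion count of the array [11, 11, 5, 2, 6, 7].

Finding inversions in [11, 11, 5, 2, 6, 7]:

(0, 2): arr[0]=11 > arr[2]=5
(0, 3): arr[0]=11 > arr[3]=2
(0, 4): arr[0]=11 > arr[4]=6
(0, 5): arr[0]=11 > arr[5]=7
(1, 2): arr[1]=11 > arr[2]=5
(1, 3): arr[1]=11 > arr[3]=2
(1, 4): arr[1]=11 > arr[4]=6
(1, 5): arr[1]=11 > arr[5]=7
(2, 3): arr[2]=5 > arr[3]=2

Total inversions: 9

The array has 9 inversion(s): (0,2), (0,3), (0,4), (0,5), (1,2), (1,3), (1,4), (1,5), (2,3). Each pair (i,j) satisfies i < j and arr[i] > arr[j].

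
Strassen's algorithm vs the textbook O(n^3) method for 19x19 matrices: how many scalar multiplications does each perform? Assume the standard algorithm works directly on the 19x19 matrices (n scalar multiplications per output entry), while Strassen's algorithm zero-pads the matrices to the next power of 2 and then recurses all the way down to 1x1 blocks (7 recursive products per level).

Matrix multiplication for 19x19 matrices:

Strassen's algorithm requires power-of-2 dimensions. Pad 19x19 to 32x32 (next power of 2).

Standard algorithm: 19^3 = 6859 multiplications
Strassen's algorithm: 7^(log2(32)) = 7^5 = 16807 multiplications
Difference: 6859 - 16807 = -9948 (Strassen uses MORE here due to padding overhead — for small or just-over-power-of-2 n, padding can outweigh the per-level savings)

Standard: 6859 multiplications (19^3). Strassen: 16807 multiplications (7^5, after padding to 32x32). Strassen reduces 8 recursive multiplications to 7 at each level.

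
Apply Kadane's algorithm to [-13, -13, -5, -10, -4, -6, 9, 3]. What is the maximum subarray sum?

Using Kadane's algorithm on [-13, -13, -5, -10, -4, -6, 9, 3]:

Scanning through the array:
Position 1 (value -13): max_ending_here = -13, max_so_far = -13
Position 2 (value -5): max_ending_here = -5, max_so_far = -5
Position 3 (value -10): max_ending_here = -10, max_so_far = -5
Position 4 (value -4): max_ending_here = -4, max_so_far = -4
Position 5 (value -6): max_ending_here = -6, max_so_far = -4
Position 6 (value 9): max_ending_here = 9, max_so_far = 9
Position 7 (value 3): max_ending_here = 12, max_so_far = 12

Maximum subarray: [9, 3]
Maximum sum: 12

The maximum subarray is [9, 3] with sum 12. This subarray runs from index 6 to index 7.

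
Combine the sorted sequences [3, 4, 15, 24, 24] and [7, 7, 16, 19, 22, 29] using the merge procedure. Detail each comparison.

Merging process:

Compare 3 vs 7: take 3 from left. Merged: [3]
Compare 4 vs 7: take 4 from left. Merged: [3, 4]
Compare 15 vs 7: take 7 from right. Merged: [3, 4, 7]
Compare 15 vs 7: take 7 from right. Merged: [3, 4, 7, 7]
Compare 15 vs 16: take 15 from left. Merged: [3, 4, 7, 7, 15]
Compare 24 vs 16: take 16 from right. Merged: [3, 4, 7, 7, 15, 16]
Compare 24 vs 19: take 19 from right. Merged: [3, 4, 7, 7, 15, 16, 19]
Compare 24 vs 22: take 22 from right. Merged: [3, 4, 7, 7, 15, 16, 19, 22]
Compare 24 vs 29: take 24 from left. Merged: [3, 4, 7, 7, 15, 16, 19, 22, 24]
Compare 24 vs 29: take 24 from left. Merged: [3, 4, 7, 7, 15, 16, 19, 22, 24, 24]
Append remaining from right: [29]. Merged: [3, 4, 7, 7, 15, 16, 19, 22, 24, 24, 29]

Final merged array: [3, 4, 7, 7, 15, 16, 19, 22, 24, 24, 29]
Total comparisons: 10

The merged array is [3, 4, 7, 7, 15, 16, 19, 22, 24, 24, 29], requiring 10 comparisons. The merge step runs in O(n) time where n is the total number of elements.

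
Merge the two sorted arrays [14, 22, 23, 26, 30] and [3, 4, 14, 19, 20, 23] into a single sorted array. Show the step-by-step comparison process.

Merging process:

Compare 14 vs 3: take 3 from right. Merged: [3]
Compare 14 vs 4: take 4 from right. Merged: [3, 4]
Compare 14 vs 14: take 14 from left. Merged: [3, 4, 14]
Compare 22 vs 14: take 14 from right. Merged: [3, 4, 14, 14]
Compare 22 vs 19: take 19 from right. Merged: [3, 4, 14, 14, 19]
Compare 22 vs 20: take 20 from right. Merged: [3, 4, 14, 14, 19, 20]
Compare 22 vs 23: take 22 from left. Merged: [3, 4, 14, 14, 19, 20, 22]
Compare 23 vs 23: take 23 from left. Merged: [3, 4, 14, 14, 19, 20, 22, 23]
Compare 26 vs 23: take 23 from right. Merged: [3, 4, 14, 14, 19, 20, 22, 23, 23]
Append remaining from left: [26, 30]. Merged: [3, 4, 14, 14, 19, 20, 22, 23, 23, 26, 30]

Final merged array: [3, 4, 14, 14, 19, 20, 22, 23, 23, 26, 30]
Total comparisons: 9

The merged array is [3, 4, 14, 14, 19, 20, 22, 23, 23, 26, 30], requiring 9 comparisons. The merge step runs in O(n) time where n is the total number of elements.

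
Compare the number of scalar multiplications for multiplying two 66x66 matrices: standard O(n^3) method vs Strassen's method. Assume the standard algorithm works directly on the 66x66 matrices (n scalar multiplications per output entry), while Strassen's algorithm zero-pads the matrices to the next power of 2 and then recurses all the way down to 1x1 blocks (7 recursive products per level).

Matrix multiplication for 66x66 matrices:

Strassen's algorithm requires power-of-2 dimensions. Pad 66x66 to 128x128 (next power of 2).

Standard algorithm: 66^3 = 287496 multiplications
Strassen's algorithm: 7^(log2(128)) = 7^7 = 823543 multiplications
Difference: 287496 - 823543 = -536047 (Strassen uses MORE here due to padding overhead — for small or just-over-power-of-2 n, padding can outweigh the per-level savings)

Standard: 287496 multiplications (66^3). Strassen: 823543 multiplications (7^7, after padding to 128x128). Strassen reduces 8 recursive multiplications to 7 at each level.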